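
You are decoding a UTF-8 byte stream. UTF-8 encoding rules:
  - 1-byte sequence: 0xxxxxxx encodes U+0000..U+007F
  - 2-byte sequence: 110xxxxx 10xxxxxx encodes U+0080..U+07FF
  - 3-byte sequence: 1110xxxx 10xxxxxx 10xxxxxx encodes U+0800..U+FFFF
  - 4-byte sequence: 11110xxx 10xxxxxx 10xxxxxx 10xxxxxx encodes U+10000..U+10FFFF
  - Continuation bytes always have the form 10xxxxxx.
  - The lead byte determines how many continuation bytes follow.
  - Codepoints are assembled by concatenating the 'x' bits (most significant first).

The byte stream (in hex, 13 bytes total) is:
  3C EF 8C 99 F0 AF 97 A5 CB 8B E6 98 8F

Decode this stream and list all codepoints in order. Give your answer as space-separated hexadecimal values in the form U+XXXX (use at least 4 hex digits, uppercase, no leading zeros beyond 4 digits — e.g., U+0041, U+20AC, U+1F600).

Answer: U+003C U+F319 U+2F5E5 U+02CB U+660F

Derivation:
Byte[0]=3C: 1-byte ASCII. cp=U+003C
Byte[1]=EF: 3-byte lead, need 2 cont bytes. acc=0xF
Byte[2]=8C: continuation. acc=(acc<<6)|0x0C=0x3CC
Byte[3]=99: continuation. acc=(acc<<6)|0x19=0xF319
Completed: cp=U+F319 (starts at byte 1)
Byte[4]=F0: 4-byte lead, need 3 cont bytes. acc=0x0
Byte[5]=AF: continuation. acc=(acc<<6)|0x2F=0x2F
Byte[6]=97: continuation. acc=(acc<<6)|0x17=0xBD7
Byte[7]=A5: continuation. acc=(acc<<6)|0x25=0x2F5E5
Completed: cp=U+2F5E5 (starts at byte 4)
Byte[8]=CB: 2-byte lead, need 1 cont bytes. acc=0xB
Byte[9]=8B: continuation. acc=(acc<<6)|0x0B=0x2CB
Completed: cp=U+02CB (starts at byte 8)
Byte[10]=E6: 3-byte lead, need 2 cont bytes. acc=0x6
Byte[11]=98: continuation. acc=(acc<<6)|0x18=0x198
Byte[12]=8F: continuation. acc=(acc<<6)|0x0F=0x660F
Completed: cp=U+660F (starts at byte 10)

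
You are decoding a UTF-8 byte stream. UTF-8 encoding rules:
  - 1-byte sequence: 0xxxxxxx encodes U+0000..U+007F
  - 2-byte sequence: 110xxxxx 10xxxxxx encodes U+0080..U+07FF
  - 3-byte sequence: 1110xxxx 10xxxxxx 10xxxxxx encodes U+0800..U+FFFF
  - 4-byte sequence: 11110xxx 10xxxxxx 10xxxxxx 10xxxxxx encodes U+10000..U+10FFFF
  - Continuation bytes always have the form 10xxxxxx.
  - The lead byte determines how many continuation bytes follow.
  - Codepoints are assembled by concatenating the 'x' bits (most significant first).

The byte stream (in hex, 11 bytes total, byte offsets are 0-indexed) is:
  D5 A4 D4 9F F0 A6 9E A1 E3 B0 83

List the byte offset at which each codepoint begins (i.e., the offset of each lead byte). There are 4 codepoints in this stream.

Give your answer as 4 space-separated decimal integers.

Answer: 0 2 4 8

Derivation:
Byte[0]=D5: 2-byte lead, need 1 cont bytes. acc=0x15
Byte[1]=A4: continuation. acc=(acc<<6)|0x24=0x564
Completed: cp=U+0564 (starts at byte 0)
Byte[2]=D4: 2-byte lead, need 1 cont bytes. acc=0x14
Byte[3]=9F: continuation. acc=(acc<<6)|0x1F=0x51F
Completed: cp=U+051F (starts at byte 2)
Byte[4]=F0: 4-byte lead, need 3 cont bytes. acc=0x0
Byte[5]=A6: continuation. acc=(acc<<6)|0x26=0x26
Byte[6]=9E: continuation. acc=(acc<<6)|0x1E=0x99E
Byte[7]=A1: continuation. acc=(acc<<6)|0x21=0x267A1
Completed: cp=U+267A1 (starts at byte 4)
Byte[8]=E3: 3-byte lead, need 2 cont bytes. acc=0x3
Byte[9]=B0: continuation. acc=(acc<<6)|0x30=0xF0
Byte[10]=83: continuation. acc=(acc<<6)|0x03=0x3C03
Completed: cp=U+3C03 (starts at byte 8)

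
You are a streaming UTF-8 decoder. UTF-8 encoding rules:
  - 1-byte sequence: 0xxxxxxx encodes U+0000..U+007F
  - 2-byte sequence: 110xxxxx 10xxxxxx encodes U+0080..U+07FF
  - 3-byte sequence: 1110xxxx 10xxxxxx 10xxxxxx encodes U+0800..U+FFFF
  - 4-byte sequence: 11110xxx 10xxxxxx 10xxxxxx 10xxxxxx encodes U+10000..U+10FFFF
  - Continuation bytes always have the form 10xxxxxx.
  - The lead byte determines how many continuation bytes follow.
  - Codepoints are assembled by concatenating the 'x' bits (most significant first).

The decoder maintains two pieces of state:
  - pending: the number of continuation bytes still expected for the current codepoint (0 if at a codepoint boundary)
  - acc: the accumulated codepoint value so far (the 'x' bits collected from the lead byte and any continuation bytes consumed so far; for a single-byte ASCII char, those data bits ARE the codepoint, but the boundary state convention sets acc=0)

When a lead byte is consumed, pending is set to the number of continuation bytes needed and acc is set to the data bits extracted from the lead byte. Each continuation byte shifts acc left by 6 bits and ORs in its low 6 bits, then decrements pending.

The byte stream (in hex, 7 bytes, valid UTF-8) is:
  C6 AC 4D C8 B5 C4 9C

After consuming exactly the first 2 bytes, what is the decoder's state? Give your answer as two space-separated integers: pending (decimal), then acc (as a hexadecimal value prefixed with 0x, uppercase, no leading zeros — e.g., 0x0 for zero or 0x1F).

Byte[0]=C6: 2-byte lead. pending=1, acc=0x6
Byte[1]=AC: continuation. acc=(acc<<6)|0x2C=0x1AC, pending=0

Answer: 0 0x1AC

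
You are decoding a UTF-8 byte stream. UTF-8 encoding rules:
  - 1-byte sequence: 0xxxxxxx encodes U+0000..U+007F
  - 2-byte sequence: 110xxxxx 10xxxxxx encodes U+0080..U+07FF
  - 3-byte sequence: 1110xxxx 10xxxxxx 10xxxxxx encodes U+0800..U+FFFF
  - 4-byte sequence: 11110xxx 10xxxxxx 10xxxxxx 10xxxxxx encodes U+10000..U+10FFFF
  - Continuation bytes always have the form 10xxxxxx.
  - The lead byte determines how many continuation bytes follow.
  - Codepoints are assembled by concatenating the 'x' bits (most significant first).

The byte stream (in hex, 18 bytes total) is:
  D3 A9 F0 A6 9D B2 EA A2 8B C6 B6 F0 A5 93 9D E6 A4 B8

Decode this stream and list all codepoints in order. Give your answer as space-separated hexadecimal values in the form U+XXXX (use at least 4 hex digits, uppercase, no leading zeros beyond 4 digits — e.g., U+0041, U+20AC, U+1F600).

Answer: U+04E9 U+26772 U+A88B U+01B6 U+254DD U+6938

Derivation:
Byte[0]=D3: 2-byte lead, need 1 cont bytes. acc=0x13
Byte[1]=A9: continuation. acc=(acc<<6)|0x29=0x4E9
Completed: cp=U+04E9 (starts at byte 0)
Byte[2]=F0: 4-byte lead, need 3 cont bytes. acc=0x0
Byte[3]=A6: continuation. acc=(acc<<6)|0x26=0x26
Byte[4]=9D: continuation. acc=(acc<<6)|0x1D=0x99D
Byte[5]=B2: continuation. acc=(acc<<6)|0x32=0x26772
Completed: cp=U+26772 (starts at byte 2)
Byte[6]=EA: 3-byte lead, need 2 cont bytes. acc=0xA
Byte[7]=A2: continuation. acc=(acc<<6)|0x22=0x2A2
Byte[8]=8B: continuation. acc=(acc<<6)|0x0B=0xA88B
Completed: cp=U+A88B (starts at byte 6)
Byte[9]=C6: 2-byte lead, need 1 cont bytes. acc=0x6
Byte[10]=B6: continuation. acc=(acc<<6)|0x36=0x1B6
Completed: cp=U+01B6 (starts at byte 9)
Byte[11]=F0: 4-byte lead, need 3 cont bytes. acc=0x0
Byte[12]=A5: continuation. acc=(acc<<6)|0x25=0x25
Byte[13]=93: continuation. acc=(acc<<6)|0x13=0x953
Byte[14]=9D: continuation. acc=(acc<<6)|0x1D=0x254DD
Completed: cp=U+254DD (starts at byte 11)
Byte[15]=E6: 3-byte lead, need 2 cont bytes. acc=0x6
Byte[16]=A4: continuation. acc=(acc<<6)|0x24=0x1A4
Byte[17]=B8: continuation. acc=(acc<<6)|0x38=0x6938
Completed: cp=U+6938 (starts at byte 15)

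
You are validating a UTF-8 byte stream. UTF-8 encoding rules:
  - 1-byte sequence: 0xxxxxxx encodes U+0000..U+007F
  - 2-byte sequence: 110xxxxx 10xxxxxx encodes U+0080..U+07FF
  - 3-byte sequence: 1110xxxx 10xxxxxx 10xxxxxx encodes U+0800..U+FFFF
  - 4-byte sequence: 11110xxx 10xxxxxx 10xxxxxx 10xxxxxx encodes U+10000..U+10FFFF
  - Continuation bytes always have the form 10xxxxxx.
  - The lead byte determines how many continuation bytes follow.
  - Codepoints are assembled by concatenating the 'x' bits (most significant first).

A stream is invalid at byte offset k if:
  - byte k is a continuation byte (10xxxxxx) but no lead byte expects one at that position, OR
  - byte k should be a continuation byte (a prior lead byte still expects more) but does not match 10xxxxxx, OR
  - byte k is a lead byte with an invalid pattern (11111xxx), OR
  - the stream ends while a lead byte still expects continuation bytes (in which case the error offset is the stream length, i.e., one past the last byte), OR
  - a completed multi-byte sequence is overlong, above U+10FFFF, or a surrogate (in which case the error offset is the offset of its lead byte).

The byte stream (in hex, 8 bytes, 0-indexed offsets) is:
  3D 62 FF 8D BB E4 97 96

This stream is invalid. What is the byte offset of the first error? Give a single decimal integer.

Byte[0]=3D: 1-byte ASCII. cp=U+003D
Byte[1]=62: 1-byte ASCII. cp=U+0062
Byte[2]=FF: INVALID lead byte (not 0xxx/110x/1110/11110)

Answer: 2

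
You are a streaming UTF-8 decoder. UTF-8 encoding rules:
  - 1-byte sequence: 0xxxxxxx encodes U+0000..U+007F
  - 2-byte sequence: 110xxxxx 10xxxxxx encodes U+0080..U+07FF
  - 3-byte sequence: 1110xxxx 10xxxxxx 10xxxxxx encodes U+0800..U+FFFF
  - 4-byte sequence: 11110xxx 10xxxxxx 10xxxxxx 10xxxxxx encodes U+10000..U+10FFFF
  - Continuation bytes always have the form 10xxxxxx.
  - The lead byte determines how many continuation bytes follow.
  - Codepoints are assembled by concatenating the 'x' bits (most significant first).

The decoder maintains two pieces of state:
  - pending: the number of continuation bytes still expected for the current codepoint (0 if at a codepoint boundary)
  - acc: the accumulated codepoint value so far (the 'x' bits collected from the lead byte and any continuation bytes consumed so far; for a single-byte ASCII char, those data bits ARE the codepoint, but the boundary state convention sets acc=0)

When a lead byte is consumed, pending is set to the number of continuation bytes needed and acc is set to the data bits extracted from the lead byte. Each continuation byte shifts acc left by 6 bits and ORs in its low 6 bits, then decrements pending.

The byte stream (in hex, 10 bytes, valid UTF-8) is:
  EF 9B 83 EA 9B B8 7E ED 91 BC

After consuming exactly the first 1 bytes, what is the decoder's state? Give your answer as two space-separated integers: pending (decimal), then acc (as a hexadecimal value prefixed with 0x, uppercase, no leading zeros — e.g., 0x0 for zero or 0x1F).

Answer: 2 0xF

Derivation:
Byte[0]=EF: 3-byte lead. pending=2, acc=0xF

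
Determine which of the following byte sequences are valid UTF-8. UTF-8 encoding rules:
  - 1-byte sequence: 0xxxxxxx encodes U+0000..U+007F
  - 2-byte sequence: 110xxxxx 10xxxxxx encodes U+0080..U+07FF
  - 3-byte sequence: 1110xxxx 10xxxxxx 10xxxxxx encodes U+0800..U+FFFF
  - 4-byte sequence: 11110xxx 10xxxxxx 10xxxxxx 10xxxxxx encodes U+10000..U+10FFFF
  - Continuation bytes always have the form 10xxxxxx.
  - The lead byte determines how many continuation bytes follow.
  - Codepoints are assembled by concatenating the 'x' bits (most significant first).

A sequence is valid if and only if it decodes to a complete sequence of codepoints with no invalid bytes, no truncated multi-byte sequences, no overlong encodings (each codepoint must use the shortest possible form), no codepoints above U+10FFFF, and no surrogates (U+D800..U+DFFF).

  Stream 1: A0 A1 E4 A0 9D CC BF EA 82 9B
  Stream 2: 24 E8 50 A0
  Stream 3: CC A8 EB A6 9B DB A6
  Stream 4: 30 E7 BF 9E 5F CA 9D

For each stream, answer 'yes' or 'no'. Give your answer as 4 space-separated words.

Stream 1: error at byte offset 0. INVALID
Stream 2: error at byte offset 2. INVALID
Stream 3: decodes cleanly. VALID
Stream 4: decodes cleanly. VALID

Answer: no no yes yes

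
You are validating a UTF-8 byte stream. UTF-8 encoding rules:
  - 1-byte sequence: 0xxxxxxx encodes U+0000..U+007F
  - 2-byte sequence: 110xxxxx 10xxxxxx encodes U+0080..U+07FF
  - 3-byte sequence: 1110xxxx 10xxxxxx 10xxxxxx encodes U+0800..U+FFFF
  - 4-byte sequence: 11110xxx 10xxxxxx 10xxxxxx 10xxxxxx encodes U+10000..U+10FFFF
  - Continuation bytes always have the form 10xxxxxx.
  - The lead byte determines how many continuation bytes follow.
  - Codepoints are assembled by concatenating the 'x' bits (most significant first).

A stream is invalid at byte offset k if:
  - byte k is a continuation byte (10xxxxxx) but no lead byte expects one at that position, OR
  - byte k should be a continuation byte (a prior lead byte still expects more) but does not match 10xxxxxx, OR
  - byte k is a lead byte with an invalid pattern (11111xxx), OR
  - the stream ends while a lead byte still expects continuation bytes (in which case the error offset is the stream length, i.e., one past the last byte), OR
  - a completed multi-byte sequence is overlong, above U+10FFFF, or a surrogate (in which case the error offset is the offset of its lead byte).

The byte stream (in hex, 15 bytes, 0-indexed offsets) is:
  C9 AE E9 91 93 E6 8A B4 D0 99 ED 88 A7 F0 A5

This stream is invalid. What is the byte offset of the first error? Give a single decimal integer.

Answer: 15

Derivation:
Byte[0]=C9: 2-byte lead, need 1 cont bytes. acc=0x9
Byte[1]=AE: continuation. acc=(acc<<6)|0x2E=0x26E
Completed: cp=U+026E (starts at byte 0)
Byte[2]=E9: 3-byte lead, need 2 cont bytes. acc=0x9
Byte[3]=91: continuation. acc=(acc<<6)|0x11=0x251
Byte[4]=93: continuation. acc=(acc<<6)|0x13=0x9453
Completed: cp=U+9453 (starts at byte 2)
Byte[5]=E6: 3-byte lead, need 2 cont bytes. acc=0x6
Byte[6]=8A: continuation. acc=(acc<<6)|0x0A=0x18A
Byte[7]=B4: continuation. acc=(acc<<6)|0x34=0x62B4
Completed: cp=U+62B4 (starts at byte 5)
Byte[8]=D0: 2-byte lead, need 1 cont bytes. acc=0x10
Byte[9]=99: continuation. acc=(acc<<6)|0x19=0x419
Completed: cp=U+0419 (starts at byte 8)
Byte[10]=ED: 3-byte lead, need 2 cont bytes. acc=0xD
Byte[11]=88: continuation. acc=(acc<<6)|0x08=0x348
Byte[12]=A7: continuation. acc=(acc<<6)|0x27=0xD227
Completed: cp=U+D227 (starts at byte 10)
Byte[13]=F0: 4-byte lead, need 3 cont bytes. acc=0x0
Byte[14]=A5: continuation. acc=(acc<<6)|0x25=0x25
Byte[15]: stream ended, expected continuation. INVALID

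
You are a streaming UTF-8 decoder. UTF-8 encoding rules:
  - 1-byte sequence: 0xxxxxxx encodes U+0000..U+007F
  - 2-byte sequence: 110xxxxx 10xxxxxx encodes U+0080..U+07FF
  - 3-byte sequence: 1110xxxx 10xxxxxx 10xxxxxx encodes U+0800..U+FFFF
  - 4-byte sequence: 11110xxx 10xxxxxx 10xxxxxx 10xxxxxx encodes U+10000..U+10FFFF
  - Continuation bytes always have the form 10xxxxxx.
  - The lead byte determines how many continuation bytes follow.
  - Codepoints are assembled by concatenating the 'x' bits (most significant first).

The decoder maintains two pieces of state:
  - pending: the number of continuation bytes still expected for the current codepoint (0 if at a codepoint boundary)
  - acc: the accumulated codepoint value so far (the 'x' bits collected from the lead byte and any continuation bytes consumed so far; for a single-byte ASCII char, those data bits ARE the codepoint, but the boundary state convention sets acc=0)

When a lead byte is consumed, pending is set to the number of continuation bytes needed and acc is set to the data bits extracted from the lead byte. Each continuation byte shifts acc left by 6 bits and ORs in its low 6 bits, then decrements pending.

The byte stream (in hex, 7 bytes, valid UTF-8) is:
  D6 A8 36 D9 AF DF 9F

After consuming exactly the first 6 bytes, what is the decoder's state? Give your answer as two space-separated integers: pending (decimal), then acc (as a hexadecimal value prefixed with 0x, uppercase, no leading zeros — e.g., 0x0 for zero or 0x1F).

Byte[0]=D6: 2-byte lead. pending=1, acc=0x16
Byte[1]=A8: continuation. acc=(acc<<6)|0x28=0x5A8, pending=0
Byte[2]=36: 1-byte. pending=0, acc=0x0
Byte[3]=D9: 2-byte lead. pending=1, acc=0x19
Byte[4]=AF: continuation. acc=(acc<<6)|0x2F=0x66F, pending=0
Byte[5]=DF: 2-byte lead. pending=1, acc=0x1F

Answer: 1 0x1F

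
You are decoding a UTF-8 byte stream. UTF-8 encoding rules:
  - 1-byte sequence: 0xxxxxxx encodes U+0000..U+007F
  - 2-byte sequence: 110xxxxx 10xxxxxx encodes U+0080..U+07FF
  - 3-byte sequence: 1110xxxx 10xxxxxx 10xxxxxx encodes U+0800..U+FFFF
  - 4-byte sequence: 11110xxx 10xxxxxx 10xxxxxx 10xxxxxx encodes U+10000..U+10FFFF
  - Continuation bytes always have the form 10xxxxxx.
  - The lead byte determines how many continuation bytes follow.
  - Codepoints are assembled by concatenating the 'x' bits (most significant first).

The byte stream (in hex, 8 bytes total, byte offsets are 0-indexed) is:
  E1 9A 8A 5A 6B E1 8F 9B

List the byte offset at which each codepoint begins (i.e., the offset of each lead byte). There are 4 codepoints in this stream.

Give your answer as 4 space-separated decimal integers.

Answer: 0 3 4 5

Derivation:
Byte[0]=E1: 3-byte lead, need 2 cont bytes. acc=0x1
Byte[1]=9A: continuation. acc=(acc<<6)|0x1A=0x5A
Byte[2]=8A: continuation. acc=(acc<<6)|0x0A=0x168A
Completed: cp=U+168A (starts at byte 0)
Byte[3]=5A: 1-byte ASCII. cp=U+005A
Byte[4]=6B: 1-byte ASCII. cp=U+006B
Byte[5]=E1: 3-byte lead, need 2 cont bytes. acc=0x1
Byte[6]=8F: continuation. acc=(acc<<6)|0x0F=0x4F
Byte[7]=9B: continuation. acc=(acc<<6)|0x1B=0x13DB
Completed: cp=U+13DB (starts at byte 5)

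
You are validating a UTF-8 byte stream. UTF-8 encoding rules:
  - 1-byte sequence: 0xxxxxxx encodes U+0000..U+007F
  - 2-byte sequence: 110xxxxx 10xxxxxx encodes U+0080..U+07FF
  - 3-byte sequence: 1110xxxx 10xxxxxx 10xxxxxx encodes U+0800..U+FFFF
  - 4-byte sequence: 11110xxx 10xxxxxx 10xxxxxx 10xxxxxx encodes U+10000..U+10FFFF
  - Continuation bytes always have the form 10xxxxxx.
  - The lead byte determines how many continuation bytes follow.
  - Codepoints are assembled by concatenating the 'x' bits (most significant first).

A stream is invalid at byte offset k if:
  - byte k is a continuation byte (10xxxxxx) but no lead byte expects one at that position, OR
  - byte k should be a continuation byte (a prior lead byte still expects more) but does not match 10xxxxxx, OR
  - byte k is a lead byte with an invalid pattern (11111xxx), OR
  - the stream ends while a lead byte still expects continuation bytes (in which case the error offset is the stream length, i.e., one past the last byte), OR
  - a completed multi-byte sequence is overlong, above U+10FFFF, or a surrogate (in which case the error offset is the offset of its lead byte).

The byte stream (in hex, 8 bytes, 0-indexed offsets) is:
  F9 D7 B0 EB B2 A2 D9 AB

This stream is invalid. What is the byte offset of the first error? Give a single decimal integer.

Byte[0]=F9: INVALID lead byte (not 0xxx/110x/1110/11110)

Answer: 0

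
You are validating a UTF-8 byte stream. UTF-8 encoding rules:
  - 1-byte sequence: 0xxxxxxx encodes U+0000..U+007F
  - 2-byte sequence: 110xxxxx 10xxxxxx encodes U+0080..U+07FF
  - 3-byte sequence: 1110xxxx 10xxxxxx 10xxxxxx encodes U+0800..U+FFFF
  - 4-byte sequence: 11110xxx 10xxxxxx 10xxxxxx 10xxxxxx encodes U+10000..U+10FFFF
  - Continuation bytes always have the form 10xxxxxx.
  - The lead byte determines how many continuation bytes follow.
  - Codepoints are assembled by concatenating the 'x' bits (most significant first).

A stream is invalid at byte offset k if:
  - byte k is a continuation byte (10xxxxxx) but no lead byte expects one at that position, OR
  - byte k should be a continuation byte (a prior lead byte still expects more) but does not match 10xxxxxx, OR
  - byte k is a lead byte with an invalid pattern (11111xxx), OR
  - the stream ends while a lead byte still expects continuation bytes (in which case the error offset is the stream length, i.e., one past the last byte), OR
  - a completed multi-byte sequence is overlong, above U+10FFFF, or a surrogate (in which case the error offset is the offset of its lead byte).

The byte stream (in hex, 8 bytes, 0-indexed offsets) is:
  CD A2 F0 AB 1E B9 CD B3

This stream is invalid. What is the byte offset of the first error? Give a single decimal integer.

Byte[0]=CD: 2-byte lead, need 1 cont bytes. acc=0xD
Byte[1]=A2: continuation. acc=(acc<<6)|0x22=0x362
Completed: cp=U+0362 (starts at byte 0)
Byte[2]=F0: 4-byte lead, need 3 cont bytes. acc=0x0
Byte[3]=AB: continuation. acc=(acc<<6)|0x2B=0x2B
Byte[4]=1E: expected 10xxxxxx continuation. INVALID

Answer: 4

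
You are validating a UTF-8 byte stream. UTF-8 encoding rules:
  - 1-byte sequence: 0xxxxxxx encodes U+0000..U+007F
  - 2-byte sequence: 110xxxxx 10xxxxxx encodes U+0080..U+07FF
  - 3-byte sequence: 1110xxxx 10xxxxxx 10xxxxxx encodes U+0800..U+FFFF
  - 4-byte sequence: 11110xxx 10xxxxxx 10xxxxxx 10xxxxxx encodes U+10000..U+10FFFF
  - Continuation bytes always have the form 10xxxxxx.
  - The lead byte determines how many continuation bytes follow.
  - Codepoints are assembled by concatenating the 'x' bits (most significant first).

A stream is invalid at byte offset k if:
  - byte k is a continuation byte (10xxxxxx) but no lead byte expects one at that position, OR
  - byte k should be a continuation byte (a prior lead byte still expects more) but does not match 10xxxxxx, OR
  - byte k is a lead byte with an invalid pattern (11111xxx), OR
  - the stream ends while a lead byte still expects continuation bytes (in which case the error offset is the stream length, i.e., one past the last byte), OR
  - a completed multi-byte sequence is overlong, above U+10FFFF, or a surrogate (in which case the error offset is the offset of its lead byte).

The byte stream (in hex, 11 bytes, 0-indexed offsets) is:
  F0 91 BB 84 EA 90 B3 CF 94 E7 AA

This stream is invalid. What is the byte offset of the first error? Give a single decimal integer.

Byte[0]=F0: 4-byte lead, need 3 cont bytes. acc=0x0
Byte[1]=91: continuation. acc=(acc<<6)|0x11=0x11
Byte[2]=BB: continuation. acc=(acc<<6)|0x3B=0x47B
Byte[3]=84: continuation. acc=(acc<<6)|0x04=0x11EC4
Completed: cp=U+11EC4 (starts at byte 0)
Byte[4]=EA: 3-byte lead, need 2 cont bytes. acc=0xA
Byte[5]=90: continuation. acc=(acc<<6)|0x10=0x290
Byte[6]=B3: continuation. acc=(acc<<6)|0x33=0xA433
Completed: cp=U+A433 (starts at byte 4)
Byte[7]=CF: 2-byte lead, need 1 cont bytes. acc=0xF
Byte[8]=94: continuation. acc=(acc<<6)|0x14=0x3D4
Completed: cp=U+03D4 (starts at byte 7)
Byte[9]=E7: 3-byte lead, need 2 cont bytes. acc=0x7
Byte[10]=AA: continuation. acc=(acc<<6)|0x2A=0x1EA
Byte[11]: stream ended, expected continuation. INVALID

Answer: 11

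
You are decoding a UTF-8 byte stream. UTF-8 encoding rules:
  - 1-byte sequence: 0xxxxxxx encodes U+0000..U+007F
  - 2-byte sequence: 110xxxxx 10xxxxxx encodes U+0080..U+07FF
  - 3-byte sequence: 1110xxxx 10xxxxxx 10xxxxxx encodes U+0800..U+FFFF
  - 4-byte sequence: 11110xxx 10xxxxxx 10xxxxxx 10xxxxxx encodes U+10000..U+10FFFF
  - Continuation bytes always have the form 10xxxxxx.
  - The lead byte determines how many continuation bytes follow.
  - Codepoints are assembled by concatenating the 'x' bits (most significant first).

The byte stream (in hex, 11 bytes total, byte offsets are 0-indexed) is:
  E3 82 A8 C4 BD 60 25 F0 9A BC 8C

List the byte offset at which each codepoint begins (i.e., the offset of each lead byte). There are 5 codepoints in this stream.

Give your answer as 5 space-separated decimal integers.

Answer: 0 3 5 6 7

Derivation:
Byte[0]=E3: 3-byte lead, need 2 cont bytes. acc=0x3
Byte[1]=82: continuation. acc=(acc<<6)|0x02=0xC2
Byte[2]=A8: continuation. acc=(acc<<6)|0x28=0x30A8
Completed: cp=U+30A8 (starts at byte 0)
Byte[3]=C4: 2-byte lead, need 1 cont bytes. acc=0x4
Byte[4]=BD: continuation. acc=(acc<<6)|0x3D=0x13D
Completed: cp=U+013D (starts at byte 3)
Byte[5]=60: 1-byte ASCII. cp=U+0060
Byte[6]=25: 1-byte ASCII. cp=U+0025
Byte[7]=F0: 4-byte lead, need 3 cont bytes. acc=0x0
Byte[8]=9A: continuation. acc=(acc<<6)|0x1A=0x1A
Byte[9]=BC: continuation. acc=(acc<<6)|0x3C=0x6BC
Byte[10]=8C: continuation. acc=(acc<<6)|0x0C=0x1AF0C
Completed: cp=U+1AF0C (starts at byte 7)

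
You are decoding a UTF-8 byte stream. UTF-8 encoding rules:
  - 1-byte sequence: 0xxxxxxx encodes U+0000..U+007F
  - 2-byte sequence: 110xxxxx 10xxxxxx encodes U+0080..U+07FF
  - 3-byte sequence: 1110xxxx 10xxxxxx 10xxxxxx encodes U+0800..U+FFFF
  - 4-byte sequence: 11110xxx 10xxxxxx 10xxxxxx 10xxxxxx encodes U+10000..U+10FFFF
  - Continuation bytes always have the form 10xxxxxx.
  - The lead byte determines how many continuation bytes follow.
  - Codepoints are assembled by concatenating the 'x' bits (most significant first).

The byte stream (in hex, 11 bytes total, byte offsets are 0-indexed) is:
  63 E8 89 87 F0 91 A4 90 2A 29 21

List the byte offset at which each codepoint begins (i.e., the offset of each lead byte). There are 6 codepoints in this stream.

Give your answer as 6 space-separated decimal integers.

Byte[0]=63: 1-byte ASCII. cp=U+0063
Byte[1]=E8: 3-byte lead, need 2 cont bytes. acc=0x8
Byte[2]=89: continuation. acc=(acc<<6)|0x09=0x209
Byte[3]=87: continuation. acc=(acc<<6)|0x07=0x8247
Completed: cp=U+8247 (starts at byte 1)
Byte[4]=F0: 4-byte lead, need 3 cont bytes. acc=0x0
Byte[5]=91: continuation. acc=(acc<<6)|0x11=0x11
Byte[6]=A4: continuation. acc=(acc<<6)|0x24=0x464
Byte[7]=90: continuation. acc=(acc<<6)|0x10=0x11910
Completed: cp=U+11910 (starts at byte 4)
Byte[8]=2A: 1-byte ASCII. cp=U+002A
Byte[9]=29: 1-byte ASCII. cp=U+0029
Byte[10]=21: 1-byte ASCII. cp=U+0021

Answer: 0 1 4 8 9 10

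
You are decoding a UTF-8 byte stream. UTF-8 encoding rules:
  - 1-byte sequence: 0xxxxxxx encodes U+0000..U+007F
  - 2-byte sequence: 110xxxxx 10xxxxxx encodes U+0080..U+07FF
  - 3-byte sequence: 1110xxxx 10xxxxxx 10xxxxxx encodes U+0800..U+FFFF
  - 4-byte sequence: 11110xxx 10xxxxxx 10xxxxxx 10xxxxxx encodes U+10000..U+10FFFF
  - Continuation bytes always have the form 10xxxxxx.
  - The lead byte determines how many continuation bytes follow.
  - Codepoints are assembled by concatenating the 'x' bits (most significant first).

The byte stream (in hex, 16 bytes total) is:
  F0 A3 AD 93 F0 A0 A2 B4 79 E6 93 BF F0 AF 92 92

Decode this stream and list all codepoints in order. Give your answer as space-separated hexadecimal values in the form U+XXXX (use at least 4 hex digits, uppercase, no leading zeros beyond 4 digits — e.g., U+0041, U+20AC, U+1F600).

Byte[0]=F0: 4-byte lead, need 3 cont bytes. acc=0x0
Byte[1]=A3: continuation. acc=(acc<<6)|0x23=0x23
Byte[2]=AD: continuation. acc=(acc<<6)|0x2D=0x8ED
Byte[3]=93: continuation. acc=(acc<<6)|0x13=0x23B53
Completed: cp=U+23B53 (starts at byte 0)
Byte[4]=F0: 4-byte lead, need 3 cont bytes. acc=0x0
Byte[5]=A0: continuation. acc=(acc<<6)|0x20=0x20
Byte[6]=A2: continuation. acc=(acc<<6)|0x22=0x822
Byte[7]=B4: continuation. acc=(acc<<6)|0x34=0x208B4
Completed: cp=U+208B4 (starts at byte 4)
Byte[8]=79: 1-byte ASCII. cp=U+0079
Byte[9]=E6: 3-byte lead, need 2 cont bytes. acc=0x6
Byte[10]=93: continuation. acc=(acc<<6)|0x13=0x193
Byte[11]=BF: continuation. acc=(acc<<6)|0x3F=0x64FF
Completed: cp=U+64FF (starts at byte 9)
Byte[12]=F0: 4-byte lead, need 3 cont bytes. acc=0x0
Byte[13]=AF: continuation. acc=(acc<<6)|0x2F=0x2F
Byte[14]=92: continuation. acc=(acc<<6)|0x12=0xBD2
Byte[15]=92: continuation. acc=(acc<<6)|0x12=0x2F492
Completed: cp=U+2F492 (starts at byte 12)

Answer: U+23B53 U+208B4 U+0079 U+64FF U+2F492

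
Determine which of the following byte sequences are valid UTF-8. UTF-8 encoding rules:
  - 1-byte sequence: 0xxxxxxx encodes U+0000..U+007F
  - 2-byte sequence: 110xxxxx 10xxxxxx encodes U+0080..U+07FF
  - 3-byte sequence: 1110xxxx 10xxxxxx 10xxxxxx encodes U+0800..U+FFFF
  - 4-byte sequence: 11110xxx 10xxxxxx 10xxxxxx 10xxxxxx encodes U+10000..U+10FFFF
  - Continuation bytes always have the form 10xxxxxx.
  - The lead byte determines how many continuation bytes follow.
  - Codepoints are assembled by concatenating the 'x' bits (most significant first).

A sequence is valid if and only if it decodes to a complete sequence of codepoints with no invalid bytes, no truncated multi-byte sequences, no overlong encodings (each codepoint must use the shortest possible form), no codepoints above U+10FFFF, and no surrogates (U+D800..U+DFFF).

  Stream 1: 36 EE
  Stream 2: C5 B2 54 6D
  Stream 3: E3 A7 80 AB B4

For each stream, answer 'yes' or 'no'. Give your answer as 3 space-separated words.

Stream 1: error at byte offset 2. INVALID
Stream 2: decodes cleanly. VALID
Stream 3: error at byte offset 3. INVALID

Answer: no yes no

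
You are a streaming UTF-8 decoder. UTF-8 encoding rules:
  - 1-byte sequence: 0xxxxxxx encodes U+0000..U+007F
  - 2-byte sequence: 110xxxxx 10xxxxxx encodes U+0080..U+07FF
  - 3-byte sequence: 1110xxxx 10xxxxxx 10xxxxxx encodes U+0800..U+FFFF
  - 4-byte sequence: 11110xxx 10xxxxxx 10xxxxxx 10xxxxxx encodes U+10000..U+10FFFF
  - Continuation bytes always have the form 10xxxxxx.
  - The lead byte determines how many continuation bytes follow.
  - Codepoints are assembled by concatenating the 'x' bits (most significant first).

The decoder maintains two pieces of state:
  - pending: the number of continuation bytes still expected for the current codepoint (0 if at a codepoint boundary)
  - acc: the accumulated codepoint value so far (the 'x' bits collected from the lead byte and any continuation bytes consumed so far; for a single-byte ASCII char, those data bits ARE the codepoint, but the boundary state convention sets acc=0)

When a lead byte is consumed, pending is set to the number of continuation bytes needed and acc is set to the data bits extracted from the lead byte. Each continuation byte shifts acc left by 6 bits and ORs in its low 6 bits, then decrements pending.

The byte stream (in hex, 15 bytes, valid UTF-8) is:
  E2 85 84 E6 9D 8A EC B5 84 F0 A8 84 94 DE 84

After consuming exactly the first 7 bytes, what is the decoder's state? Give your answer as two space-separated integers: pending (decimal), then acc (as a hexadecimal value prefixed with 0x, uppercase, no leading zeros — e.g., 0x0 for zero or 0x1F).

Byte[0]=E2: 3-byte lead. pending=2, acc=0x2
Byte[1]=85: continuation. acc=(acc<<6)|0x05=0x85, pending=1
Byte[2]=84: continuation. acc=(acc<<6)|0x04=0x2144, pending=0
Byte[3]=E6: 3-byte lead. pending=2, acc=0x6
Byte[4]=9D: continuation. acc=(acc<<6)|0x1D=0x19D, pending=1
Byte[5]=8A: continuation. acc=(acc<<6)|0x0A=0x674A, pending=0
Byte[6]=EC: 3-byte lead. pending=2, acc=0xC

Answer: 2 0xC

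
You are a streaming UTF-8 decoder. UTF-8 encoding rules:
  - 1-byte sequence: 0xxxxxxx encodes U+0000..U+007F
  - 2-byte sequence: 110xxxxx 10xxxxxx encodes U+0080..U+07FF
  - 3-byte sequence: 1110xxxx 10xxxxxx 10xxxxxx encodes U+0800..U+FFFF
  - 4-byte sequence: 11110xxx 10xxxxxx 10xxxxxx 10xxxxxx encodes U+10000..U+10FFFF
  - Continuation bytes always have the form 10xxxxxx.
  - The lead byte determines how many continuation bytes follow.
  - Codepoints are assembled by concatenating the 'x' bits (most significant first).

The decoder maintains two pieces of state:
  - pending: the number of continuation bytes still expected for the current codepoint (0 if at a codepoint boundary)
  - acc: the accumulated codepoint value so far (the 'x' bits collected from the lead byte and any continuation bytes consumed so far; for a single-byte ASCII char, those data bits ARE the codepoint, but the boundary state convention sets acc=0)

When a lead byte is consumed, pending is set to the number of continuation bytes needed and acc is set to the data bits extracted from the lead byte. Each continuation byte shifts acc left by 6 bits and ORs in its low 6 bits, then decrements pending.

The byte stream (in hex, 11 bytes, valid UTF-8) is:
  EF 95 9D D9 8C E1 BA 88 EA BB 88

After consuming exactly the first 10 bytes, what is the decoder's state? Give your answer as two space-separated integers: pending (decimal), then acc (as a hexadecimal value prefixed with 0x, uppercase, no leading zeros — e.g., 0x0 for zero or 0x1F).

Byte[0]=EF: 3-byte lead. pending=2, acc=0xF
Byte[1]=95: continuation. acc=(acc<<6)|0x15=0x3D5, pending=1
Byte[2]=9D: continuation. acc=(acc<<6)|0x1D=0xF55D, pending=0
Byte[3]=D9: 2-byte lead. pending=1, acc=0x19
Byte[4]=8C: continuation. acc=(acc<<6)|0x0C=0x64C, pending=0
Byte[5]=E1: 3-byte lead. pending=2, acc=0x1
Byte[6]=BA: continuation. acc=(acc<<6)|0x3A=0x7A, pending=1
Byte[7]=88: continuation. acc=(acc<<6)|0x08=0x1E88, pending=0
Byte[8]=EA: 3-byte lead. pending=2, acc=0xA
Byte[9]=BB: continuation. acc=(acc<<6)|0x3B=0x2BB, pending=1

Answer: 1 0x2BB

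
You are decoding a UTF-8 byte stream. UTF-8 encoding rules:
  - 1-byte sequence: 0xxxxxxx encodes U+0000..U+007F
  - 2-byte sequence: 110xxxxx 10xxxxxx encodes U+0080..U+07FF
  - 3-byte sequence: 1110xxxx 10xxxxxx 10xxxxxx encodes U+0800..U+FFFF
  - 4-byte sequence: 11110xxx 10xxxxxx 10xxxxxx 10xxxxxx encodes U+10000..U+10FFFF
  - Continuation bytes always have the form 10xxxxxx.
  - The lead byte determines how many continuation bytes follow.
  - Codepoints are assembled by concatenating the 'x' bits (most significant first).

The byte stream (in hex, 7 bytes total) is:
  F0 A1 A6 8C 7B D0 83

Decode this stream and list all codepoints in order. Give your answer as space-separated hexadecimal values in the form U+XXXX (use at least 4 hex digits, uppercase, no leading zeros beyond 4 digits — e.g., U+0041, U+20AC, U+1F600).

Byte[0]=F0: 4-byte lead, need 3 cont bytes. acc=0x0
Byte[1]=A1: continuation. acc=(acc<<6)|0x21=0x21
Byte[2]=A6: continuation. acc=(acc<<6)|0x26=0x866
Byte[3]=8C: continuation. acc=(acc<<6)|0x0C=0x2198C
Completed: cp=U+2198C (starts at byte 0)
Byte[4]=7B: 1-byte ASCII. cp=U+007B
Byte[5]=D0: 2-byte lead, need 1 cont bytes. acc=0x10
Byte[6]=83: continuation. acc=(acc<<6)|0x03=0x403
Completed: cp=U+0403 (starts at byte 5)

Answer: U+2198C U+007B U+0403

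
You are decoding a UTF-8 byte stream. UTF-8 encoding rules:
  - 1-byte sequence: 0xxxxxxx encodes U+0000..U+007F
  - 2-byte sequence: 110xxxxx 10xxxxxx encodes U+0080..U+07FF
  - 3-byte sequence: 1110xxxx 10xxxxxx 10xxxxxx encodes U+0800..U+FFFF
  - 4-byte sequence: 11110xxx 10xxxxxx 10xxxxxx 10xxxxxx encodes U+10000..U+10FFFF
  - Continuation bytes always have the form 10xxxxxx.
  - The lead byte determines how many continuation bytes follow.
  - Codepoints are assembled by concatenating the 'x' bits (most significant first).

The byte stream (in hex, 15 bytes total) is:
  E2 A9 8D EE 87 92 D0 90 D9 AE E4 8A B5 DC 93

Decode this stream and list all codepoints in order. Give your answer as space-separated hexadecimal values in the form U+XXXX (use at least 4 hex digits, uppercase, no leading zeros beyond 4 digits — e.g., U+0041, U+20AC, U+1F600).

Answer: U+2A4D U+E1D2 U+0410 U+066E U+42B5 U+0713

Derivation:
Byte[0]=E2: 3-byte lead, need 2 cont bytes. acc=0x2
Byte[1]=A9: continuation. acc=(acc<<6)|0x29=0xA9
Byte[2]=8D: continuation. acc=(acc<<6)|0x0D=0x2A4D
Completed: cp=U+2A4D (starts at byte 0)
Byte[3]=EE: 3-byte lead, need 2 cont bytes. acc=0xE
Byte[4]=87: continuation. acc=(acc<<6)|0x07=0x387
Byte[5]=92: continuation. acc=(acc<<6)|0x12=0xE1D2
Completed: cp=U+E1D2 (starts at byte 3)
Byte[6]=D0: 2-byte lead, need 1 cont bytes. acc=0x10
Byte[7]=90: continuation. acc=(acc<<6)|0x10=0x410
Completed: cp=U+0410 (starts at byte 6)
Byte[8]=D9: 2-byte lead, need 1 cont bytes. acc=0x19
Byte[9]=AE: continuation. acc=(acc<<6)|0x2E=0x66E
Completed: cp=U+066E (starts at byte 8)
Byte[10]=E4: 3-byte lead, need 2 cont bytes. acc=0x4
Byte[11]=8A: continuation. acc=(acc<<6)|0x0A=0x10A
Byte[12]=B5: continuation. acc=(acc<<6)|0x35=0x42B5
Completed: cp=U+42B5 (starts at byte 10)
Byte[13]=DC: 2-byte lead, need 1 cont bytes. acc=0x1C
Byte[14]=93: continuation. acc=(acc<<6)|0x13=0x713
Completed: cp=U+0713 (starts at byte 13)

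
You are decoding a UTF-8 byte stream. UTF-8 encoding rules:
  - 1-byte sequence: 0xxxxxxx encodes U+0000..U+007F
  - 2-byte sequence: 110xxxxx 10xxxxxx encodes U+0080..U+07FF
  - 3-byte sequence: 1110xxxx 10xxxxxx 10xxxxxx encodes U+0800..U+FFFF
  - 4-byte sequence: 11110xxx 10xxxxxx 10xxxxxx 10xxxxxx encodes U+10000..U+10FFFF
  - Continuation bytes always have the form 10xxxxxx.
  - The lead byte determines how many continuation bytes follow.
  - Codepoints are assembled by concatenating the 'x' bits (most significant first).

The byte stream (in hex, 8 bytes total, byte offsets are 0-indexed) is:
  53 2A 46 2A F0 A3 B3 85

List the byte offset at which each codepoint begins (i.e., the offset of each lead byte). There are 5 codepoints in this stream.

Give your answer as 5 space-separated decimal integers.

Answer: 0 1 2 3 4

Derivation:
Byte[0]=53: 1-byte ASCII. cp=U+0053
Byte[1]=2A: 1-byte ASCII. cp=U+002A
Byte[2]=46: 1-byte ASCII. cp=U+0046
Byte[3]=2A: 1-byte ASCII. cp=U+002A
Byte[4]=F0: 4-byte lead, need 3 cont bytes. acc=0x0
Byte[5]=A3: continuation. acc=(acc<<6)|0x23=0x23
Byte[6]=B3: continuation. acc=(acc<<6)|0x33=0x8F3
Byte[7]=85: continuation. acc=(acc<<6)|0x05=0x23CC5
Completed: cp=U+23CC5 (starts at byte 4)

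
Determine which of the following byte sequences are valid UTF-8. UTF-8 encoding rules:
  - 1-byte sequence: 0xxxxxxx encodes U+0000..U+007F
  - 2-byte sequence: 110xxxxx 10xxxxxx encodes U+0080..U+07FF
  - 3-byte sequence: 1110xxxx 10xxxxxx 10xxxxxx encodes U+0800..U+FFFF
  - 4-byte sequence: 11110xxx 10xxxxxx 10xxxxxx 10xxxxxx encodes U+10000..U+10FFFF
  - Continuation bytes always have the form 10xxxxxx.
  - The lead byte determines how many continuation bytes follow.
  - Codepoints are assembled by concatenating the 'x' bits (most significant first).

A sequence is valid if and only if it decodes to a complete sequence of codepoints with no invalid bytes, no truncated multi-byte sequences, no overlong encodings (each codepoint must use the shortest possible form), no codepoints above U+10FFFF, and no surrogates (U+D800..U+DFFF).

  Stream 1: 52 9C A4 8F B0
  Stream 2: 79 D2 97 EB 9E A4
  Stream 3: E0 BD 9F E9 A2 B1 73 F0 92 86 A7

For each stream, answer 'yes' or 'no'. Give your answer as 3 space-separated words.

Answer: no yes yes

Derivation:
Stream 1: error at byte offset 1. INVALID
Stream 2: decodes cleanly. VALID
Stream 3: decodes cleanly. VALID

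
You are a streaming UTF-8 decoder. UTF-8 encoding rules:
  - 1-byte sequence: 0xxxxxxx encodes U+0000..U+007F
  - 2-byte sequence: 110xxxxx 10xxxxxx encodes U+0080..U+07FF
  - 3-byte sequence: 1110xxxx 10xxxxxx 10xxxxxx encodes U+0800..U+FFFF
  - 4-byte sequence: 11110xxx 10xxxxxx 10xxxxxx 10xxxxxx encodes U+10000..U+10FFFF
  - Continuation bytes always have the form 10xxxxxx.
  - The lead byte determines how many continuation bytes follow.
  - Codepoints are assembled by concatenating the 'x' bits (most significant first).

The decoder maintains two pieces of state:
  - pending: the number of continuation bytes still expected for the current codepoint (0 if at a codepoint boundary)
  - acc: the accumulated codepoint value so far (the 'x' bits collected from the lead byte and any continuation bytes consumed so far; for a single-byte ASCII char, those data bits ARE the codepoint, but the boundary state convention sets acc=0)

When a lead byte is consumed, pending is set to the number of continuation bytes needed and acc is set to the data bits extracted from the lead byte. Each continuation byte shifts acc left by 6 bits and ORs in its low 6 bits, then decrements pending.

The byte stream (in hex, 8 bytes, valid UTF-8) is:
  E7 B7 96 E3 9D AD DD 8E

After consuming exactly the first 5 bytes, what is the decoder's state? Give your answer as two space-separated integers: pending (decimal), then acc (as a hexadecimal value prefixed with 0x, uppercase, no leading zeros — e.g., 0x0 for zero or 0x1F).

Byte[0]=E7: 3-byte lead. pending=2, acc=0x7
Byte[1]=B7: continuation. acc=(acc<<6)|0x37=0x1F7, pending=1
Byte[2]=96: continuation. acc=(acc<<6)|0x16=0x7DD6, pending=0
Byte[3]=E3: 3-byte lead. pending=2, acc=0x3
Byte[4]=9D: continuation. acc=(acc<<6)|0x1D=0xDD, pending=1

Answer: 1 0xDD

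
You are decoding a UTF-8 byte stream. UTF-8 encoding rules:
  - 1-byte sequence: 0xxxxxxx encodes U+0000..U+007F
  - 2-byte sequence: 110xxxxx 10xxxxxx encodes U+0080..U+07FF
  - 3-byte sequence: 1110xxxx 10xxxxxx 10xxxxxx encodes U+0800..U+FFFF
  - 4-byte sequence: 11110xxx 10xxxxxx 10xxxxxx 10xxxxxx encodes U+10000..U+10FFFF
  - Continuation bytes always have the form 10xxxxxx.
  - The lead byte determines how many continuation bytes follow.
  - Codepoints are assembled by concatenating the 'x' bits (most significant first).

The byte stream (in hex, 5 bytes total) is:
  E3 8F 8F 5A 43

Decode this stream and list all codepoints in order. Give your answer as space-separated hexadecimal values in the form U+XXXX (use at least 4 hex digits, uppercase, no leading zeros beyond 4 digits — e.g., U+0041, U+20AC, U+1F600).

Answer: U+33CF U+005A U+0043

Derivation:
Byte[0]=E3: 3-byte lead, need 2 cont bytes. acc=0x3
Byte[1]=8F: continuation. acc=(acc<<6)|0x0F=0xCF
Byte[2]=8F: continuation. acc=(acc<<6)|0x0F=0x33CF
Completed: cp=U+33CF (starts at byte 0)
Byte[3]=5A: 1-byte ASCII. cp=U+005A
Byte[4]=43: 1-byte ASCII. cp=U+0043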